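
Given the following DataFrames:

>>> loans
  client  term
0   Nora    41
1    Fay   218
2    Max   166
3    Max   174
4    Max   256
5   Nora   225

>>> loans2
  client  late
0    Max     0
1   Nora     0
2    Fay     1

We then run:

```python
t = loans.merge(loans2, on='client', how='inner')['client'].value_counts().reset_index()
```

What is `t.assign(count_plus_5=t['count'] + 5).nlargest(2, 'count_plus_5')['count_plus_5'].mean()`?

7.5

merge on 'client' (how='inner') → 6 rows:
  client  term  late
0   Nora    41     0
1    Fay   218     1
2    Max   166     0
3    Max   174     0
4    Max   256     0
5   Nora   225     0
value_counts of client:
client
Max     3
Nora    2
Fay     1
Name: count, dtype: int64
reset_index():
  client  count
0    Max      3
1   Nora      2
2    Fay      1
add column count_plus_5 = t['count'] + 5:
  client  count  count_plus_5
0    Max      3             8
1   Nora      2             7
2    Fay      1             6
take 2 rows with largest count_plus_5:
  client  count  count_plus_5
0    Max      3             8
1   Nora      2             7
Reading off the mean of column 'count_plus_5', we get 7.5.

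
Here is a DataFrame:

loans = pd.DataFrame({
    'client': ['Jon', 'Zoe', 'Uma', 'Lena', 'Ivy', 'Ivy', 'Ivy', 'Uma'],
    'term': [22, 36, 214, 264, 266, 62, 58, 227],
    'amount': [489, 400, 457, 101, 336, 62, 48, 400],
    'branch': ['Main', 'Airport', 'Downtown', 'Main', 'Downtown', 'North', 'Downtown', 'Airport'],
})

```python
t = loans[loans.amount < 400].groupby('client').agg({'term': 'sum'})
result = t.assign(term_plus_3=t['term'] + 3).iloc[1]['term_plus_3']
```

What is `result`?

267

filter rows where amount < 400:
  client  term  amount    branch
3   Lena   264     101      Main
4    Ivy   266     336  Downtown
5    Ivy    62      62     North
6    Ivy    58      48  Downtown
group by client, sum of term:
        term
client      
Ivy      386
Lena     264
add column term_plus_3 = t['term'] + 3:
        term  term_plus_3
client                   
Ivy      386          389
Lena     264          267
So iloc[1]['term_plus_3'] = 267.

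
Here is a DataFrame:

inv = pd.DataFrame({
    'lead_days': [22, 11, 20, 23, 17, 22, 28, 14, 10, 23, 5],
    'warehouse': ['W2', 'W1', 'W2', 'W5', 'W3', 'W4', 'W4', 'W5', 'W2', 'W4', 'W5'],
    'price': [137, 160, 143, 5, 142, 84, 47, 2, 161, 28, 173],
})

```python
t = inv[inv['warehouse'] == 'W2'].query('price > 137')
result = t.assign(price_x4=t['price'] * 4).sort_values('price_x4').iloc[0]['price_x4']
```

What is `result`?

filter rows where warehouse == 'W2':
   lead_days warehouse  price
0         22        W2    137
2         20        W2    143
8         10        W2    161
filter rows where price > 137:
   lead_days warehouse  price
2         20        W2    143
8         10        W2    161
add column price_x4 = t['price'] * 4:
   lead_days warehouse  price  price_x4
2         20        W2    143       572
8         10        W2    161       644
sort by price_x4:
   lead_days warehouse  price  price_x4
2         20        W2    143       572
8         10        W2    161       644
The value at position 0, column 'price_x4' is 572.

572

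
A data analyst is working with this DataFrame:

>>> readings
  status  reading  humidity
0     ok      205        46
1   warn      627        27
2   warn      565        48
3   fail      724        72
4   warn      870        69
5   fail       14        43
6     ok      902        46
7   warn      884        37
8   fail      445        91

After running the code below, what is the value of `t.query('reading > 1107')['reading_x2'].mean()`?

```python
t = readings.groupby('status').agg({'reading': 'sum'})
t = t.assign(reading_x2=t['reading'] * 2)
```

4129.0

group by status, sum of reading:
        reading
status         
fail       1183
ok         1107
warn       2946
add column reading_x2 = t['reading'] * 2:
        reading  reading_x2
status                     
fail       1183        2366
ok         1107        2214
warn       2946        5892
filter rows where reading > 1107:
        reading  reading_x2
status                     
fail       1183        2366
warn       2946        5892
So mean() = 4129.0.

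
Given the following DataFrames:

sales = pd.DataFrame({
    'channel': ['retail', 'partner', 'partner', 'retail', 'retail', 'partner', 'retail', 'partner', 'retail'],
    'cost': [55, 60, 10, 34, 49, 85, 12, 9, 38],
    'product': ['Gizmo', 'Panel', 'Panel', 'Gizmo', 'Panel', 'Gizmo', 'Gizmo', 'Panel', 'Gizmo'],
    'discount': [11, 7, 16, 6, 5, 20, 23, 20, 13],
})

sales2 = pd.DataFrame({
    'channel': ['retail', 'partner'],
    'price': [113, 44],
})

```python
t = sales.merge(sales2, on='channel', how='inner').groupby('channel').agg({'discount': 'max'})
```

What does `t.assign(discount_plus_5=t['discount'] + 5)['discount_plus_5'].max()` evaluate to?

merge on 'channel' (how='inner') → 9 rows:
   channel  cost product  discount  price
0   retail    55   Gizmo        11    113
1  partner    60   Panel         7     44
2  partner    10   Panel        16     44
3   retail    34   Gizmo         6    113
4   retail    49   Panel         5    113
5  partner    85   Gizmo        20     44
6   retail    12   Gizmo        23    113
7  partner     9   Panel        20     44
8   retail    38   Gizmo        13    113
group by channel, max of discount:
         discount
channel          
partner        20
retail         23
add column discount_plus_5 = t['discount'] + 5:
         discount  discount_plus_5
channel                           
partner        20               25
retail         23               28
Taking the max of column 'discount_plus_5' gives 28.

28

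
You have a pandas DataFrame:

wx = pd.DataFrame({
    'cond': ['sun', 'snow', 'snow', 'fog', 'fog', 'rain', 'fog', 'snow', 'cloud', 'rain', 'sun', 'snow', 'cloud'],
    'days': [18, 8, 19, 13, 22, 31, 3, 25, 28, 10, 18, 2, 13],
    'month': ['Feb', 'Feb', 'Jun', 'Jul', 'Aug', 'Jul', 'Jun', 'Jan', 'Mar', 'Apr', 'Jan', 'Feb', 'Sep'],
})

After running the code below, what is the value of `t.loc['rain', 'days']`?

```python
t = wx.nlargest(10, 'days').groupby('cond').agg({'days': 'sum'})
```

take 10 rows with largest days:
     cond  days month
5    rain    31   Jul
8   cloud    28   Mar
7    snow    25   Jan
4     fog    22   Aug
2    snow    19   Jun
0     sun    18   Feb
10    sun    18   Jan
3     fog    13   Jul
12  cloud    13   Sep
9    rain    10   Apr
group by cond, sum of days:
       days
cond       
cloud    41
fog      35
rain     41
snow     44
sun      36
value at row 'rain', column 'days' → 41

41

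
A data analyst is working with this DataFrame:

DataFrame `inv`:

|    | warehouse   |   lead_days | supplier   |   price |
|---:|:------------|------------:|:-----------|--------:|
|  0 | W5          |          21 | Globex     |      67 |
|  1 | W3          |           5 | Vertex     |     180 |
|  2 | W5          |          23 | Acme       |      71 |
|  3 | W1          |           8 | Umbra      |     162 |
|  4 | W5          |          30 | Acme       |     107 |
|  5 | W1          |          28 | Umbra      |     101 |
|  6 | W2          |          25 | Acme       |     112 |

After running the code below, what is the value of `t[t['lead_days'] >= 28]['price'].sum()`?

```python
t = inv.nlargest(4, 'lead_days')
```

208

take 4 rows with largest lead_days:
  warehouse  lead_days supplier  price
4        W5         30     Acme    107
5        W1         28    Umbra    101
6        W2         25     Acme    112
2        W5         23     Acme     71
filter rows where lead_days >= 28:
  warehouse  lead_days supplier  price
4        W5         30     Acme    107
5        W1         28    Umbra    101
Taking the sum of column 'price' gives 208.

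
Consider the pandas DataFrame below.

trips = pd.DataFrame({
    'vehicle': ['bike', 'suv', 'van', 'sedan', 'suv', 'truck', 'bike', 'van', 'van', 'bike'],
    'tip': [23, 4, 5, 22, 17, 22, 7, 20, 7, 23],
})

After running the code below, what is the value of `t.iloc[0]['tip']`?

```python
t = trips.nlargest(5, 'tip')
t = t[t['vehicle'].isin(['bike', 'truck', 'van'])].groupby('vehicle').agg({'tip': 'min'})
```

23

take 5 rows with largest tip:
  vehicle  tip
0    bike   23
9    bike   23
3   sedan   22
5   truck   22
7     van   20
filter rows where vehicle in ['bike', 'truck', 'van']:
  vehicle  tip
0    bike   23
9    bike   23
5   truck   22
7     van   20
group by vehicle, min of tip:
         tip
vehicle     
bike      23
truck     22
van       20
Then the value at position 0, column 'tip': 23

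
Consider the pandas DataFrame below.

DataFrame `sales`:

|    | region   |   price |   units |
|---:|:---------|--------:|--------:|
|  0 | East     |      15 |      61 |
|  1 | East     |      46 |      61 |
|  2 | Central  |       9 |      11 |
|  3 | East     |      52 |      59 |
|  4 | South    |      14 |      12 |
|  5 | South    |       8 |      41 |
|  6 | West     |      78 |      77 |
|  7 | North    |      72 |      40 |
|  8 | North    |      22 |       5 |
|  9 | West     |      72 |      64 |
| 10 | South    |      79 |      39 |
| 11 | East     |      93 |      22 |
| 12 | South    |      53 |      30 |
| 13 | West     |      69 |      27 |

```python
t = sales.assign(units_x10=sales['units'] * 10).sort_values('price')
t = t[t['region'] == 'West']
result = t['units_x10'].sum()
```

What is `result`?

add column units_x10 = sales['units'] * 10:
     region  price  units  units_x10
0      East     15     61        610
1      East     46     61        610
2   Central      9     11        110
3      East     52     59        590
4     South     14     12        120
5     South      8     41        410
6      West     78     77        770
7     North     72     40        400
8     North     22      5         50
9      West     72     64        640
10    South     79     39        390
11     East     93     22        220
12    South     53     30        300
13     West     69     27        270
sort by price:
     region  price  units  units_x10
5     South      8     41        410
2   Central      9     11        110
4     South     14     12        120
0      East     15     61        610
8     North     22      5         50
1      East     46     61        610
3      East     52     59        590
12    South     53     30        300
13     West     69     27        270
7     North     72     40        400
9      West     72     64        640
6      West     78     77        770
10    South     79     39        390
11     East     93     22        220
filter rows where region == 'West':
   region  price  units  units_x10
13   West     69     27        270
9    West     72     64        640
6    West     78     77        770

1680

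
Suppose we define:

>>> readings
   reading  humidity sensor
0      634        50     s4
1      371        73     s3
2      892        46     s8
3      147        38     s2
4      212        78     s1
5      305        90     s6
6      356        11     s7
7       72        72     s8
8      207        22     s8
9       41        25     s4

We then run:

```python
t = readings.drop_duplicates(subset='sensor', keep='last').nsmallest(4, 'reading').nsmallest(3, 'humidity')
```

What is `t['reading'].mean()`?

drop duplicate sensor (keep=last):
   reading  humidity sensor
1      371        73     s3
3      147        38     s2
4      212        78     s1
5      305        90     s6
6      356        11     s7
8      207        22     s8
9       41        25     s4
take 4 rows with smallest reading:
   reading  humidity sensor
9       41        25     s4
3      147        38     s2
8      207        22     s8
4      212        78     s1
take 3 rows with smallest humidity:
   reading  humidity sensor
8      207        22     s8
9       41        25     s4
3      147        38     s2
So mean() = 131.666666667.

131.666666667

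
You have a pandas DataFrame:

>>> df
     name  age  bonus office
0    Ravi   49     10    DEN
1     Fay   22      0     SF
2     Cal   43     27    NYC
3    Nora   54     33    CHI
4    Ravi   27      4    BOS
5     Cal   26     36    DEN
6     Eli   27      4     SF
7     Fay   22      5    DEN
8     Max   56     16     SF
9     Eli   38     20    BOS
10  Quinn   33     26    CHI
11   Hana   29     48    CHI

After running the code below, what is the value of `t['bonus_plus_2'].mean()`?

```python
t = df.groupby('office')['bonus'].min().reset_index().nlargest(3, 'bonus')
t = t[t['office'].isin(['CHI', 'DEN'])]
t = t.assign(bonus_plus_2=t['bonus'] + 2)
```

group by office, min of bonus:
office
BOS     4
CHI    26
DEN     5
NYC    27
SF      0
Name: bonus, dtype: int64
reset_index():
  office  bonus
0    BOS      4
1    CHI     26
2    DEN      5
3    NYC     27
4     SF      0
take 3 rows with largest bonus:
  office  bonus
3    NYC     27
1    CHI     26
2    DEN      5
filter rows where office in ['CHI', 'DEN']:
  office  bonus
1    CHI     26
2    DEN      5
add column bonus_plus_2 = t['bonus'] + 2:
  office  bonus  bonus_plus_2
1    CHI     26            28
2    DEN      5             7
Hence 17.5.

17.5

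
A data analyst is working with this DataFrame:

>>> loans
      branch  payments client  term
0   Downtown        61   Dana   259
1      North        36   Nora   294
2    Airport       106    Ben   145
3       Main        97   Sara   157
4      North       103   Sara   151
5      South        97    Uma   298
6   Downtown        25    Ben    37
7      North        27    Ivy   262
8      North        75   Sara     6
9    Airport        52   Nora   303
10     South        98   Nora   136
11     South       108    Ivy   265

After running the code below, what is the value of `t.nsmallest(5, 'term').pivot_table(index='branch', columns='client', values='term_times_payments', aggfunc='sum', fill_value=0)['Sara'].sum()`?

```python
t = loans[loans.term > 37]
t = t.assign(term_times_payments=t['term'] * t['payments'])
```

filter rows where term > 37:
      branch  payments client  term
0   Downtown        61   Dana   259
1      North        36   Nora   294
2    Airport       106    Ben   145
3       Main        97   Sara   157
4      North       103   Sara   151
5      South        97    Uma   298
7      North        27    Ivy   262
9    Airport        52   Nora   303
10     South        98   Nora   136
11     South       108    Ivy   265
add column term_times_payments = t['term'] * t['payments']:
      branch  payments client  term  term_times_payments
0   Downtown        61   Dana   259                15799
1      North        36   Nora   294                10584
2    Airport       106    Ben   145                15370
3       Main        97   Sara   157                15229
4      North       103   Sara   151                15553
5      South        97    Uma   298                28906
7      North        27    Ivy   262                 7074
9    Airport        52   Nora   303                15756
10     South        98   Nora   136                13328
11     South       108    Ivy   265                28620
take 5 rows with smallest term:
      branch  payments client  term  term_times_payments
10     South        98   Nora   136                13328
2    Airport       106    Ben   145                15370
4      North       103   Sara   151                15553
3       Main        97   Sara   157                15229
0   Downtown        61   Dana   259                15799
pivot: rows=branch, cols=client, sum(term_times_payments):
client      Ben   Dana   Nora   Sara
branch                              
Airport   15370      0      0      0
Downtown      0  15799      0      0
Main          0      0      0  15229
North         0      0      0  15553
South         0      0  13328      0
sum of column 'Sara' → 30782

30782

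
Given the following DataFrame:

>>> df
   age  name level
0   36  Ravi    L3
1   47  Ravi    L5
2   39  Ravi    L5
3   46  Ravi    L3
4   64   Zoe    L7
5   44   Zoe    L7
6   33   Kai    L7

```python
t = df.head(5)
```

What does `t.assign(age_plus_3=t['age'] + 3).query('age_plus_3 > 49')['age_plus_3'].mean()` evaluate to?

58.5

take first 5 rows:
   age  name level
0   36  Ravi    L3
1   47  Ravi    L5
2   39  Ravi    L5
3   46  Ravi    L3
4   64   Zoe    L7
add column age_plus_3 = t['age'] + 3:
   age  name level  age_plus_3
0   36  Ravi    L3          39
1   47  Ravi    L5          50
2   39  Ravi    L5          42
3   46  Ravi    L3          49
4   64   Zoe    L7          67
filter rows where age_plus_3 > 49:
   age  name level  age_plus_3
1   47  Ravi    L5          50
4   64   Zoe    L7          67
Then the mean of column 'age_plus_3': 58.5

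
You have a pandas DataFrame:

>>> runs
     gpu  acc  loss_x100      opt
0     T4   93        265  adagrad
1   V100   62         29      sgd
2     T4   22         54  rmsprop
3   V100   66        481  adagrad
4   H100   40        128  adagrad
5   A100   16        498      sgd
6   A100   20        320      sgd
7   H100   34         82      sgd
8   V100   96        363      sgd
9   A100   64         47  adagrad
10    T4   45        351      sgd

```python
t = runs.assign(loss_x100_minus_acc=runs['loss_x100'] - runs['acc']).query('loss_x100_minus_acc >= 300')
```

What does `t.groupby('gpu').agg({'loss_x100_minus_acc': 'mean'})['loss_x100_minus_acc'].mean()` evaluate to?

370.666666667

add column loss_x100_minus_acc = runs['loss_x100'] - runs['acc']:
     gpu  acc  loss_x100      opt  loss_x100_minus_acc
0     T4   93        265  adagrad                  172
1   V100   62         29      sgd                  -33
2     T4   22         54  rmsprop                   32
3   V100   66        481  adagrad                  415
4   H100   40        128  adagrad                   88
5   A100   16        498      sgd                  482
6   A100   20        320      sgd                  300
7   H100   34         82      sgd                   48
8   V100   96        363      sgd                  267
9   A100   64         47  adagrad                  -17
10    T4   45        351      sgd                  306
filter rows where loss_x100_minus_acc >= 300:
     gpu  acc  loss_x100      opt  loss_x100_minus_acc
3   V100   66        481  adagrad                  415
5   A100   16        498      sgd                  482
6   A100   20        320      sgd                  300
10    T4   45        351      sgd                  306
group by gpu, mean of loss_x100_minus_acc:
      loss_x100_minus_acc
gpu                      
A100                391.0
T4                  306.0
V100                415.0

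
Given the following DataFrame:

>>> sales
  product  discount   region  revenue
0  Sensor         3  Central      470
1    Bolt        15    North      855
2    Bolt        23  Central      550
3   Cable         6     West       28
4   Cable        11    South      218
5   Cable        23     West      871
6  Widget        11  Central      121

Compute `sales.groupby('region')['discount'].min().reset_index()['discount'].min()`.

3

group by region, min of discount:
region
Central     3
North      15
South      11
West        6
Name: discount, dtype: int64
reset_index():
    region  discount
0  Central         3
1    North        15
2    South        11
3     West         6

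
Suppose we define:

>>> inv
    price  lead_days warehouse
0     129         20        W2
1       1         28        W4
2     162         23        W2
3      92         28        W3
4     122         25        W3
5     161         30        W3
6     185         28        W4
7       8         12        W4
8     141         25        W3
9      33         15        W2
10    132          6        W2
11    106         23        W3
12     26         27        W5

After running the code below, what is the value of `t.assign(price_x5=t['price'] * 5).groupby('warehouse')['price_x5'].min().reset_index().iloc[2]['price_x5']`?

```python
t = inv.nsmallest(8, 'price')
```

5

take 8 rows with smallest price:
    price  lead_days warehouse
1       1         28        W4
7       8         12        W4
12     26         27        W5
9      33         15        W2
3      92         28        W3
11    106         23        W3
4     122         25        W3
0     129         20        W2
add column price_x5 = t['price'] * 5:
    price  lead_days warehouse  price_x5
1       1         28        W4         5
7       8         12        W4        40
12     26         27        W5       130
9      33         15        W2       165
3      92         28        W3       460
11    106         23        W3       530
4     122         25        W3       610
0     129         20        W2       645
group by warehouse, min of price_x5:
warehouse
W2    165
W3    460
W4      5
W5    130
Name: price_x5, dtype: int64
reset_index():
  warehouse  price_x5
0        W2       165
1        W3       460
2        W4         5
3        W5       130
The value at position 2, column 'price_x5' is 5.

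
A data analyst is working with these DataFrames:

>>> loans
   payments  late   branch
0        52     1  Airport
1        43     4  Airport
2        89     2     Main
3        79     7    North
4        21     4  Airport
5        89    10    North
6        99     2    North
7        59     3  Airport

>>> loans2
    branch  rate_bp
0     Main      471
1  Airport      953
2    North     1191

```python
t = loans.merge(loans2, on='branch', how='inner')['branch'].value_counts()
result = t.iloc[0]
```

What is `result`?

merge on 'branch' (how='inner') → 8 rows:
   payments  late   branch  rate_bp
0        52     1  Airport      953
1        43     4  Airport      953
2        89     2     Main      471
3        79     7    North     1191
4        21     4  Airport      953
5        89    10    North     1191
6        99     2    North     1191
7        59     3  Airport      953
value_counts of branch:
branch
Airport    4
North      3
Main       1
Name: count, dtype: int64

4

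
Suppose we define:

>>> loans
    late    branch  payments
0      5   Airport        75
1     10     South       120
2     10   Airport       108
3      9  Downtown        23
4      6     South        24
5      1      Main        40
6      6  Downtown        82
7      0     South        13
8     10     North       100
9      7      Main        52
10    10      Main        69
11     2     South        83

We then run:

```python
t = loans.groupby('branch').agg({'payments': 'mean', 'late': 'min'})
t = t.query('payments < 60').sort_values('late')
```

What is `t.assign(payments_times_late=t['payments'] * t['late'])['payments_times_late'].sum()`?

group by branch: mean(payments), min(late):
            payments  late
branch                    
Airport    91.500000     5
Downtown   52.500000     6
Main       53.666667     1
North     100.000000    10
South      60.000000     0
filter rows where payments < 60:
           payments  late
branch                   
Downtown  52.500000     6
Main      53.666667     1
sort by late:
           payments  late
branch                   
Main      53.666667     1
Downtown  52.500000     6
add column payments_times_late = t['payments'] * t['late']:
           payments  late  payments_times_late
branch                                        
Main      53.666667     1            53.666667
Downtown  52.500000     6           315.000000

368.666666667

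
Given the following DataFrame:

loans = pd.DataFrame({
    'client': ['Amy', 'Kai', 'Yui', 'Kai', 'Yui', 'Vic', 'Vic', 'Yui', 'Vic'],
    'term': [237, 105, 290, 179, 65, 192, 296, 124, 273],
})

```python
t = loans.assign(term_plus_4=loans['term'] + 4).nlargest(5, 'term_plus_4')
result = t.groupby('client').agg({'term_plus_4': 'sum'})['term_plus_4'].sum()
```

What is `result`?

add column term_plus_4 = loans['term'] + 4:
  client  term  term_plus_4
0    Amy   237          241
1    Kai   105          109
2    Yui   290          294
3    Kai   179          183
4    Yui    65           69
5    Vic   192          196
6    Vic   296          300
7    Yui   124          128
8    Vic   273          277
take 5 rows with largest term_plus_4:
  client  term  term_plus_4
6    Vic   296          300
2    Yui   290          294
8    Vic   273          277
0    Amy   237          241
5    Vic   192          196
group by client, sum of term_plus_4:
        term_plus_4
client             
Amy             241
Vic             773
Yui             294
Taking the sum of column 'term_plus_4' gives 1308.

1308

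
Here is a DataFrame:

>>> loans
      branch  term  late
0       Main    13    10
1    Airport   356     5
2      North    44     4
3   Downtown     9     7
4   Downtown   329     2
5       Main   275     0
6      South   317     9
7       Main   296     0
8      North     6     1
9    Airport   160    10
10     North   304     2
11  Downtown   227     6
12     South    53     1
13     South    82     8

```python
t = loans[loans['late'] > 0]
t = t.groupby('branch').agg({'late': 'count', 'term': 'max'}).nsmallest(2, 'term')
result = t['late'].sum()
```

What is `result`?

4

filter rows where late > 0:
      branch  term  late
0       Main    13    10
1    Airport   356     5
2      North    44     4
3   Downtown     9     7
4   Downtown   329     2
6      South   317     9
8      North     6     1
9    Airport   160    10
10     North   304     2
11  Downtown   227     6
12     South    53     1
13     South    82     8
group by branch: count(late), max(term):
          late  term
branch              
Airport      2   356
Downtown     3   329
Main         1    13
North        3   304
South        3   317
take 2 rows with smallest term:
        late  term
branch            
Main       1    13
North      3   304
Finally, sum of column 'late' = 4.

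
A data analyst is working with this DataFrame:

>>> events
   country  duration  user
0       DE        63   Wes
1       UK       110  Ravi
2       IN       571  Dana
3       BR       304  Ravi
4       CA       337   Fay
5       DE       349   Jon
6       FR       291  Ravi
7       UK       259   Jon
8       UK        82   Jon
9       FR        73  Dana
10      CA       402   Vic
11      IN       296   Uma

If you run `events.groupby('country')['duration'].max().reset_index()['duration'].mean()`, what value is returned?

group by country, max of duration:
country
BR    304
CA    402
DE    349
FR    291
IN    571
UK    259
Name: duration, dtype: int64
reset_index():
  country  duration
0      BR       304
1      CA       402
2      DE       349
3      FR       291
4      IN       571
5      UK       259
Reading off the mean of column 'duration', we get 362.666666667.

362.666666667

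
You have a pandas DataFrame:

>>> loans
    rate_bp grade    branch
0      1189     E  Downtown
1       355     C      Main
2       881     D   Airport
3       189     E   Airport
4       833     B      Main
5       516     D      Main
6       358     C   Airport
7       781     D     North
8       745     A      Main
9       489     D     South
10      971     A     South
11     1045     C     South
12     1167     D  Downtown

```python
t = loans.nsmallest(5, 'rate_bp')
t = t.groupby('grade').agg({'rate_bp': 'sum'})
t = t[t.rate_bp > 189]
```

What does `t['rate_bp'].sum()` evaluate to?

1718

take 5 rows with smallest rate_bp:
   rate_bp grade   branch
3      189     E  Airport
1      355     C     Main
6      358     C  Airport
9      489     D    South
5      516     D     Main
group by grade, sum of rate_bp:
       rate_bp
grade         
C          713
D         1005
E          189
filter rows where rate_bp > 189:
       rate_bp
grade         
C          713
D         1005
The sum of column 'rate_bp' is 1718.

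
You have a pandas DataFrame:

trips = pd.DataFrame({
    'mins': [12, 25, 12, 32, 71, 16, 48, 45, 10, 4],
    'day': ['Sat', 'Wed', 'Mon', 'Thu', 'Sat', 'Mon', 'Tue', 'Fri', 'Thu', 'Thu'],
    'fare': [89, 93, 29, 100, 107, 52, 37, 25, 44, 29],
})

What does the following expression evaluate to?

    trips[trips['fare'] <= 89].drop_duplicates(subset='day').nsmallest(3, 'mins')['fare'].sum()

162

filter rows where fare <= 89:
   mins  day  fare
0    12  Sat    89
2    12  Mon    29
5    16  Mon    52
6    48  Tue    37
7    45  Fri    25
8    10  Thu    44
9     4  Thu    29
drop duplicate day (keep=first):
   mins  day  fare
0    12  Sat    89
2    12  Mon    29
6    48  Tue    37
7    45  Fri    25
8    10  Thu    44
take 3 rows with smallest mins:
   mins  day  fare
8    10  Thu    44
0    12  Sat    89
2    12  Mon    29
Hence 162.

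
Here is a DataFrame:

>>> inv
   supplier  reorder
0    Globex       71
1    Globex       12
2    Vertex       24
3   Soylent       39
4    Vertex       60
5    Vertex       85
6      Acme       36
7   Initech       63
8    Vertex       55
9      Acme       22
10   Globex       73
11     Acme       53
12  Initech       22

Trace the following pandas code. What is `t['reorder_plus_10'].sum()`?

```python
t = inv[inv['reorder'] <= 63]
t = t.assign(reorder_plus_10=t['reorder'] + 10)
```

486

filter rows where reorder <= 63:
   supplier  reorder
1    Globex       12
2    Vertex       24
3   Soylent       39
4    Vertex       60
6      Acme       36
7   Initech       63
8    Vertex       55
9      Acme       22
11     Acme       53
12  Initech       22
add column reorder_plus_10 = t['reorder'] + 10:
   supplier  reorder  reorder_plus_10
1    Globex       12               22
2    Vertex       24               34
3   Soylent       39               49
4    Vertex       60               70
6      Acme       36               46
7   Initech       63               73
8    Vertex       55               65
9      Acme       22               32
11     Acme       53               63
12  Initech       22               32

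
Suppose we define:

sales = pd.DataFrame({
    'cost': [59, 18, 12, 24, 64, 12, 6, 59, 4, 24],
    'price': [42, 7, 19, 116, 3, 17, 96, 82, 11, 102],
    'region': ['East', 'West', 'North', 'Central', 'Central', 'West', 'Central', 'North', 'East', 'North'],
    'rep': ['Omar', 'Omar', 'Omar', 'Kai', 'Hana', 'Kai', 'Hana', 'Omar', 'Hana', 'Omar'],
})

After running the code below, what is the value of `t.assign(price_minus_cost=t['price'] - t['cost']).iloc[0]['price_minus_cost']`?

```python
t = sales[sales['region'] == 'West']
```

filter rows where region == 'West':
   cost  price region   rep
1    18      7   West  Omar
5    12     17   West   Kai
add column price_minus_cost = t['price'] - t['cost']:
   cost  price region   rep  price_minus_cost
1    18      7   West  Omar               -11
5    12     17   West   Kai                 5
Finally, value at position 0, column 'price_minus_cost' = -11.

-11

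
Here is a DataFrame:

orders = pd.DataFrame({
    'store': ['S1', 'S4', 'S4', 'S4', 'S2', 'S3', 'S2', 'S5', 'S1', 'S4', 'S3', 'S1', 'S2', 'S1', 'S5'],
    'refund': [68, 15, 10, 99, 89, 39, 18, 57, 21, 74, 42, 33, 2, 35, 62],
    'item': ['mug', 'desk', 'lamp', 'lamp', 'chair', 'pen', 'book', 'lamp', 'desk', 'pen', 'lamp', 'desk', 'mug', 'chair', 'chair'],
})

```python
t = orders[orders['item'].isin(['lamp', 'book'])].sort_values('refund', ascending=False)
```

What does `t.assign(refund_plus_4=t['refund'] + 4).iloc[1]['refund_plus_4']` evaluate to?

filter rows where item in ['lamp', 'book']:
   store  refund  item
2     S4      10  lamp
3     S4      99  lamp
6     S2      18  book
7     S5      57  lamp
10    S3      42  lamp
sort by refund descending:
   store  refund  item
3     S4      99  lamp
7     S5      57  lamp
10    S3      42  lamp
6     S2      18  book
2     S4      10  lamp
add column refund_plus_4 = t['refund'] + 4:
   store  refund  item  refund_plus_4
3     S4      99  lamp            103
7     S5      57  lamp             61
10    S3      42  lamp             46
6     S2      18  book             22
2     S4      10  lamp             14
value at position 1, column 'refund_plus_4' → 61

61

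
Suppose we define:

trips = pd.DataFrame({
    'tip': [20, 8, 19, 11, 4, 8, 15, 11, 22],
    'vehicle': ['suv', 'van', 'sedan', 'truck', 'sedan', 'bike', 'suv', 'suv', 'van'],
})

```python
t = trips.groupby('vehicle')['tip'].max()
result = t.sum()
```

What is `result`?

80

group by vehicle, max of tip:
vehicle
bike      8
sedan    19
suv      20
truck    11
van      22
Name: tip, dtype: int64
Reading off the sum of the resulting series, we get 80.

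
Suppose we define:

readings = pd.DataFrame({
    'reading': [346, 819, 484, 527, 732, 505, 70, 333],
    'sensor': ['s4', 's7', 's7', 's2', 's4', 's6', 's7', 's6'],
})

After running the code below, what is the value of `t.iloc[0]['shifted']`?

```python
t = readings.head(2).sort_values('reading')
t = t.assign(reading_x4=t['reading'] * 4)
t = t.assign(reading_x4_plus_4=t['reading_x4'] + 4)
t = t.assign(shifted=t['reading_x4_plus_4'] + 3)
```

take first 2 rows:
   reading sensor
0      346     s4
1      819     s7
sort by reading:
   reading sensor
0      346     s4
1      819     s7
add column reading_x4 = t['reading'] * 4:
   reading sensor  reading_x4
0      346     s4        1384
1      819     s7        3276
add column reading_x4_plus_4 = t['reading_x4'] + 4:
   reading sensor  reading_x4  reading_x4_plus_4
0      346     s4        1384               1388
1      819     s7        3276               3280
add column shifted = t['reading_x4_plus_4'] + 3:
   reading sensor  reading_x4  reading_x4_plus_4  shifted
0      346     s4        1384               1388     1391
1      819     s7        3276               3280     3283

1391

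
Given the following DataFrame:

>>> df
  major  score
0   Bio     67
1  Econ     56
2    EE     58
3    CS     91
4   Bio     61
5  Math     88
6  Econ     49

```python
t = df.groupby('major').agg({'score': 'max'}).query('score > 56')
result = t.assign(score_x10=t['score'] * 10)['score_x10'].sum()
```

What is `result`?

group by major, max of score:
       score
major       
Bio       67
CS        91
EE        58
Econ      56
Math      88
filter rows where score > 56:
       score
major       
Bio       67
CS        91
EE        58
Math      88
add column score_x10 = t['score'] * 10:
       score  score_x10
major                  
Bio       67        670
CS        91        910
EE        58        580
Math      88        880
Taking the sum of column 'score_x10' gives 3040.

3040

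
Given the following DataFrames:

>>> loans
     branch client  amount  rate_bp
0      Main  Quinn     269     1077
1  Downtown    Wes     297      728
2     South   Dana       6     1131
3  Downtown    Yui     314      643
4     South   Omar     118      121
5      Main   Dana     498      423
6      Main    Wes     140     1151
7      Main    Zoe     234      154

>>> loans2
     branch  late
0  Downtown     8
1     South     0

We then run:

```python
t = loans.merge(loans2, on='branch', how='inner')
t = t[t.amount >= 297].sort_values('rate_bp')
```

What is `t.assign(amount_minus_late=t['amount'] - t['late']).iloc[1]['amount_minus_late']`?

merge on 'branch' (how='inner') → 4 rows:
     branch client  amount  rate_bp  late
0  Downtown    Wes     297      728     8
1     South   Dana       6     1131     0
2  Downtown    Yui     314      643     8
3     South   Omar     118      121     0
filter rows where amount >= 297:
     branch client  amount  rate_bp  late
0  Downtown    Wes     297      728     8
2  Downtown    Yui     314      643     8
sort by rate_bp:
     branch client  amount  rate_bp  late
2  Downtown    Yui     314      643     8
0  Downtown    Wes     297      728     8
add column amount_minus_late = t['amount'] - t['late']:
     branch client  amount  rate_bp  late  amount_minus_late
2  Downtown    Yui     314      643     8                306
0  Downtown    Wes     297      728     8                289
So iloc[1]['amount_minus_late'] = 289.

289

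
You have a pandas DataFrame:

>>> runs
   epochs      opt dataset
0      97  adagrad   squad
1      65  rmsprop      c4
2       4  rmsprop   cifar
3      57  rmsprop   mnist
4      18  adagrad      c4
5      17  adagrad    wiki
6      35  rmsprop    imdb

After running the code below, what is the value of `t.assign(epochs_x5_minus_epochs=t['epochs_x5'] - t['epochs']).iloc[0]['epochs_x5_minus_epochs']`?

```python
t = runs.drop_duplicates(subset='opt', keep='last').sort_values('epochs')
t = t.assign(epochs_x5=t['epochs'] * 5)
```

drop duplicate opt (keep=last):
   epochs      opt dataset
5      17  adagrad    wiki
6      35  rmsprop    imdb
sort by epochs:
   epochs      opt dataset
5      17  adagrad    wiki
6      35  rmsprop    imdb
add column epochs_x5 = t['epochs'] * 5:
   epochs      opt dataset  epochs_x5
5      17  adagrad    wiki         85
6      35  rmsprop    imdb        175
add column epochs_x5_minus_epochs = t['epochs_x5'] - t['epochs']:
   epochs      opt dataset  epochs_x5  epochs_x5_minus_epochs
5      17  adagrad    wiki         85                      68
6      35  rmsprop    imdb        175                     140

68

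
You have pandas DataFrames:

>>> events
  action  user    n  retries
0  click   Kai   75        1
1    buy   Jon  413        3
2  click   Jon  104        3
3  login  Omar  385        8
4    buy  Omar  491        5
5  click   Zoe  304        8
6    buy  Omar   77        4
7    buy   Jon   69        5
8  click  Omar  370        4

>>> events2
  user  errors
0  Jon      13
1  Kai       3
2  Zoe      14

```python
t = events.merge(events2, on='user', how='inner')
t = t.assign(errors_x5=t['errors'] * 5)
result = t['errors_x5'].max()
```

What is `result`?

merge on 'user' (how='inner') → 5 rows:
  action user    n  retries  errors
0  click  Kai   75        1       3
1    buy  Jon  413        3      13
2  click  Jon  104        3      13
3  click  Zoe  304        8      14
4    buy  Jon   69        5      13
add column errors_x5 = t['errors'] * 5:
  action user    n  retries  errors  errors_x5
0  click  Kai   75        1       3         15
1    buy  Jon  413        3      13         65
2  click  Jon  104        3      13         65
3  click  Zoe  304        8      14         70
4    buy  Jon   69        5      13         65
So max() = 70.

70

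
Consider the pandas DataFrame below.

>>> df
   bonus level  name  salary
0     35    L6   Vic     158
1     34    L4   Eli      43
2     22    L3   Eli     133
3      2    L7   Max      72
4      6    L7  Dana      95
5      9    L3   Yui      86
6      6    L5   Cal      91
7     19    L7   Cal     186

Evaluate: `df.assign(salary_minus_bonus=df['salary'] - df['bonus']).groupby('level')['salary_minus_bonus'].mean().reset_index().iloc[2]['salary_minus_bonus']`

85.0

add column salary_minus_bonus = df['salary'] - df['bonus']:
   bonus level  name  salary  salary_minus_bonus
0     35    L6   Vic     158                 123
1     34    L4   Eli      43                   9
2     22    L3   Eli     133                 111
3      2    L7   Max      72                  70
4      6    L7  Dana      95                  89
5      9    L3   Yui      86                  77
6      6    L5   Cal      91                  85
7     19    L7   Cal     186                 167
group by level, mean of salary_minus_bonus:
level
L3     94.000000
L4      9.000000
L5     85.000000
L6    123.000000
L7    108.666667
Name: salary_minus_bonus, dtype: float64
reset_index():
  level  salary_minus_bonus
0    L3           94.000000
1    L4            9.000000
2    L5           85.000000
3    L6          123.000000
4    L7          108.666667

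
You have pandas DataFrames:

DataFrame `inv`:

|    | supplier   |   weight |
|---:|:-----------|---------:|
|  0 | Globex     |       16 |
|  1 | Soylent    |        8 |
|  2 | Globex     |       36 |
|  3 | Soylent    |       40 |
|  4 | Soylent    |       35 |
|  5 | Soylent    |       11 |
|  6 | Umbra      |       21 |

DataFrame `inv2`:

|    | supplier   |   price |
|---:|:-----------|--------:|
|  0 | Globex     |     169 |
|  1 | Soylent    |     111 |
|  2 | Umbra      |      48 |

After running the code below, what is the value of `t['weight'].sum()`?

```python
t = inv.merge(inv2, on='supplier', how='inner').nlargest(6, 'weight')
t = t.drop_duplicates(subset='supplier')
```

97

merge on 'supplier' (how='inner') → 7 rows:
  supplier  weight  price
0   Globex      16    169
1  Soylent       8    111
2   Globex      36    169
3  Soylent      40    111
4  Soylent      35    111
5  Soylent      11    111
6    Umbra      21     48
take 6 rows with largest weight:
  supplier  weight  price
3  Soylent      40    111
2   Globex      36    169
4  Soylent      35    111
6    Umbra      21     48
0   Globex      16    169
5  Soylent      11    111
drop duplicate supplier (keep=first):
  supplier  weight  price
3  Soylent      40    111
2   Globex      36    169
6    Umbra      21     48
sum of column 'weight' → 97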